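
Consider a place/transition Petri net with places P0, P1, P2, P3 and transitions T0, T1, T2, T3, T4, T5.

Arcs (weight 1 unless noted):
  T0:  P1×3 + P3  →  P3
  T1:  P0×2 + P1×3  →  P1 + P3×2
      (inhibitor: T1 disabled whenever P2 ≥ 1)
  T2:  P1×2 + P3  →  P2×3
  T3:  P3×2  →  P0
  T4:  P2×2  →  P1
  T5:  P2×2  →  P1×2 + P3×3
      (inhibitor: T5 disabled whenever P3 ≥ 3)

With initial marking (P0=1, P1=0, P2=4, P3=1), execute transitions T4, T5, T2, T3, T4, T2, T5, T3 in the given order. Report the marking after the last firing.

(P0=3, P1=2, P2=2, P3=1)

step 1: fire T4:  (P0=1, P1=0, P2=4, P3=1) → (P0=1, P1=1, P2=2, P3=1)
step 2: fire T5:  (P0=1, P1=1, P2=2, P3=1) → (P0=1, P1=3, P2=0, P3=4)
step 3: fire T2:  (P0=1, P1=3, P2=0, P3=4) → (P0=1, P1=1, P2=3, P3=3)
step 4: fire T3:  (P0=1, P1=1, P2=3, P3=3) → (P0=2, P1=1, P2=3, P3=1)
step 5: fire T4:  (P0=2, P1=1, P2=3, P3=1) → (P0=2, P1=2, P2=1, P3=1)
step 6: fire T2:  (P0=2, P1=2, P2=1, P3=1) → (P0=2, P1=0, P2=4, P3=0)
step 7: fire T5:  (P0=2, P1=0, P2=4, P3=0) → (P0=2, P1=2, P2=2, P3=3)
step 8: fire T3:  (P0=2, P1=2, P2=2, P3=3) → (P0=3, P1=2, P2=2, P3=1)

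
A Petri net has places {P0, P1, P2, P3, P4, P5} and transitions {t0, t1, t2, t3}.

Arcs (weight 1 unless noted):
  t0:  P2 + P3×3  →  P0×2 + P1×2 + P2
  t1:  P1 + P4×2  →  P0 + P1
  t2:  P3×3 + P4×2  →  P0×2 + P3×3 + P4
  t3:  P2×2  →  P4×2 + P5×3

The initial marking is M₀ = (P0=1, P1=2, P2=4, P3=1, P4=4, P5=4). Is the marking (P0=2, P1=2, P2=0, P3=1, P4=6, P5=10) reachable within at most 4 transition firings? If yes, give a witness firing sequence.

YES — reachable via ⟨t1, t3, t3⟩ (3 firings)

step 1: fire t1:  (P0=1, P1=2, P2=4, P3=1, P4=4, P5=4) → (P0=2, P1=2, P2=4, P3=1, P4=2, P5=4)
step 2: fire t3:  (P0=2, P1=2, P2=4, P3=1, P4=2, P5=4) → (P0=2, P1=2, P2=2, P3=1, P4=4, P5=7)
step 3: fire t3:  (P0=2, P1=2, P2=2, P3=1, P4=4, P5=7) → (P0=2, P1=2, P2=0, P3=1, P4=6, P5=10)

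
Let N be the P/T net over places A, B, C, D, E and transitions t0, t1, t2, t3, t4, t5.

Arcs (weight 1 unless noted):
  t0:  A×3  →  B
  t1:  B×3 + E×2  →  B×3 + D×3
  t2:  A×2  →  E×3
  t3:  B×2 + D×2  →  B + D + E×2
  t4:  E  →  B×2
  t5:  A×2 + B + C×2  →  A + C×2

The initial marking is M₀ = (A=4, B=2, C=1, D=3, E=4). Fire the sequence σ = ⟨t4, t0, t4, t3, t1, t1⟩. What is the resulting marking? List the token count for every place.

step 1: fire t4:  (A=4, B=2, C=1, D=3, E=4) → (A=4, B=4, C=1, D=3, E=3)
step 2: fire t0:  (A=4, B=4, C=1, D=3, E=3) → (A=1, B=5, C=1, D=3, E=3)
step 3: fire t4:  (A=1, B=5, C=1, D=3, E=3) → (A=1, B=7, C=1, D=3, E=2)
step 4: fire t3:  (A=1, B=7, C=1, D=3, E=2) → (A=1, B=6, C=1, D=2, E=4)
step 5: fire t1:  (A=1, B=6, C=1, D=2, E=4) → (A=1, B=6, C=1, D=5, E=2)
step 6: fire t1:  (A=1, B=6, C=1, D=5, E=2) → (A=1, B=6, C=1, D=8, E=0)

(A=1, B=6, C=1, D=8, E=0)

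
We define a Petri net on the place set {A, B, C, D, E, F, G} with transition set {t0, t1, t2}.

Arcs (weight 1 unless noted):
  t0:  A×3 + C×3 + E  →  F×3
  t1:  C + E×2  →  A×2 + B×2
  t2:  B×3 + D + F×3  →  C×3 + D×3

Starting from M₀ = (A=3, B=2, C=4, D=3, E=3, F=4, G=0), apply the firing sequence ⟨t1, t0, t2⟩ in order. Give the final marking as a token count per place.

(A=2, B=1, C=3, D=5, E=0, F=4, G=0)

step 1: fire t1:  (A=3, B=2, C=4, D=3, E=3, F=4, G=0) → (A=5, B=4, C=3, D=3, E=1, F=4, G=0)
step 2: fire t0:  (A=5, B=4, C=3, D=3, E=1, F=4, G=0) → (A=2, B=4, C=0, D=3, E=0, F=7, G=0)
step 3: fire t2:  (A=2, B=4, C=0, D=3, E=0, F=7, G=0) → (A=2, B=1, C=3, D=5, E=0, F=4, G=0)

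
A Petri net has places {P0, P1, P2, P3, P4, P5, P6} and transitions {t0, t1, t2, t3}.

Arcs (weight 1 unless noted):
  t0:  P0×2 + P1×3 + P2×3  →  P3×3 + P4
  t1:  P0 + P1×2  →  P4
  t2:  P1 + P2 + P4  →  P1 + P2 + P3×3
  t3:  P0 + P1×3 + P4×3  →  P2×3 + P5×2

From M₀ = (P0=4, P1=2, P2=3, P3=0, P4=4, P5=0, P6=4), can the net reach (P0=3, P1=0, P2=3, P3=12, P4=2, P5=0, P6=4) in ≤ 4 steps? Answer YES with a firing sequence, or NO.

depth 0: 1 marking
depth 1: 3 markings reached so far
depth 2: 5 markings reached so far
depth 3: 7 markings reached so far
depth 4: 9 markings reached so far
target is not among the 9 markings reachable within 4 steps

NO — not reachable within 4 firings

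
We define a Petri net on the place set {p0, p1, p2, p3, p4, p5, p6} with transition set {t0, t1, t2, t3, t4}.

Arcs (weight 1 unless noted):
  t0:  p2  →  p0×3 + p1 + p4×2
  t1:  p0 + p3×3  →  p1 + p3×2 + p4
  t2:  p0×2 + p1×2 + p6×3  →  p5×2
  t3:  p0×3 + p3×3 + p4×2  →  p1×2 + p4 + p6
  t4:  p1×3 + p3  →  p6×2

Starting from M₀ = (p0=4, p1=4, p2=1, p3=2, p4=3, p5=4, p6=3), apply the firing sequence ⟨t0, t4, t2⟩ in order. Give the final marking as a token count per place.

(p0=5, p1=0, p2=0, p3=1, p4=5, p5=6, p6=2)

step 1: fire t0:  (p0=4, p1=4, p2=1, p3=2, p4=3, p5=4, p6=3) → (p0=7, p1=5, p2=0, p3=2, p4=5, p5=4, p6=3)
step 2: fire t4:  (p0=7, p1=5, p2=0, p3=2, p4=5, p5=4, p6=3) → (p0=7, p1=2, p2=0, p3=1, p4=5, p5=4, p6=5)
step 3: fire t2:  (p0=7, p1=2, p2=0, p3=1, p4=5, p5=4, p6=5) → (p0=5, p1=0, p2=0, p3=1, p4=5, p5=6, p6=2)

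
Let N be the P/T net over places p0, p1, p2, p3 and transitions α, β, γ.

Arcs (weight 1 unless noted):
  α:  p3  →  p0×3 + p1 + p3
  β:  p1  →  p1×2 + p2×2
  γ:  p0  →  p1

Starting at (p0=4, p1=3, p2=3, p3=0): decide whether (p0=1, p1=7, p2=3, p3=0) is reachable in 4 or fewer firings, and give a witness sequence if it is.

depth 0: 1 marking
depth 1: 3 markings reached so far
depth 2: 6 markings reached so far
depth 3: 10 markings reached so far
depth 4: 15 markings reached so far
target is not among the 15 markings reachable within 4 steps

NO — not reachable within 4 firings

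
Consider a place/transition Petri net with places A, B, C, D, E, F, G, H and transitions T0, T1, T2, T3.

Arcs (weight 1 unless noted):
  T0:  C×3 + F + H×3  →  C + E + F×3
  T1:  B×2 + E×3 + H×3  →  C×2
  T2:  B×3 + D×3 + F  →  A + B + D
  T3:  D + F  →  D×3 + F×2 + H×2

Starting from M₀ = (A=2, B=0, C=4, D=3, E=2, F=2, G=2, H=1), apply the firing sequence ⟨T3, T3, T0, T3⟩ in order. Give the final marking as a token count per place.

step 1: fire T3:  (A=2, B=0, C=4, D=3, E=2, F=2, G=2, H=1) → (A=2, B=0, C=4, D=5, E=2, F=3, G=2, H=3)
step 2: fire T3:  (A=2, B=0, C=4, D=5, E=2, F=3, G=2, H=3) → (A=2, B=0, C=4, D=7, E=2, F=4, G=2, H=5)
step 3: fire T0:  (A=2, B=0, C=4, D=7, E=2, F=4, G=2, H=5) → (A=2, B=0, C=2, D=7, E=3, F=6, G=2, H=2)
step 4: fire T3:  (A=2, B=0, C=2, D=7, E=3, F=6, G=2, H=2) → (A=2, B=0, C=2, D=9, E=3, F=7, G=2, H=4)

(A=2, B=0, C=2, D=9, E=3, F=7, G=2, H=4)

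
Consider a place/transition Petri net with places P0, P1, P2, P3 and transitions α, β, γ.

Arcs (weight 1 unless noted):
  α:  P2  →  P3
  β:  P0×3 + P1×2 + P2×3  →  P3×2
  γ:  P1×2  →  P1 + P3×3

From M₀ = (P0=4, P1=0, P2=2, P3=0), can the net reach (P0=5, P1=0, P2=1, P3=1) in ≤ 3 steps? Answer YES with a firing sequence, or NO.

NO — not reachable within 3 firings

depth 0: 1 marking
depth 1: 2 markings reached so far
depth 2: 3 markings reached so far
depth 3: 3 markings reached so far
(frontier empty at depth 3; search complete)
target is not among the 3 markings reachable within 3 steps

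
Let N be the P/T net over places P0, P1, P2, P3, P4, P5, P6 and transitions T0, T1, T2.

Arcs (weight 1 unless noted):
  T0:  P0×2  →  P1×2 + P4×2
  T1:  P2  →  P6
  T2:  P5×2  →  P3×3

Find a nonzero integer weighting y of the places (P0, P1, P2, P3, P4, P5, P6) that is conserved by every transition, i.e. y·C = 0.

Incidence matrix C (rows=places, cols=transitions):
       T0   T1   T2
   P0  -2    0    0
   P1   2    0    0
   P2   0   -1    0
   P3   0    0    3
   P4   2    0    0
   P5   0    0   -2
   P6   0    1    0

Candidate y = [1, 1, 0, 0, 0, 0, 0]; check y·C column-wise:
  col T0: 1·-2 + 1·2 + 0·2 = 0
  col T1: 1·0 + 1·0 + 0·-1 + 0·1 = 0
  col T2: 1·0 + 1·0 + 0·3 + 0·-2 = 0

y = (P0:1, P1:1, P2:0, P3:0, P4:0, P5:0, P6:0)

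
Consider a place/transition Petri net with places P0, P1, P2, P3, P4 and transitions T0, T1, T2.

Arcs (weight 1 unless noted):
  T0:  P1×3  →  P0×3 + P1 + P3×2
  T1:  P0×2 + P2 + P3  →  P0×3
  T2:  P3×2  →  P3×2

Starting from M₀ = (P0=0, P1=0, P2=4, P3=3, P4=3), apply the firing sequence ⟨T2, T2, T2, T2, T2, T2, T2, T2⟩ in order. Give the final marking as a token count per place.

step 1: fire T2:  (P0=0, P1=0, P2=4, P3=3, P4=3) → (P0=0, P1=0, P2=4, P3=3, P4=3)
step 2: fire T2:  (P0=0, P1=0, P2=4, P3=3, P4=3) → (P0=0, P1=0, P2=4, P3=3, P4=3)
step 3: fire T2:  (P0=0, P1=0, P2=4, P3=3, P4=3) → (P0=0, P1=0, P2=4, P3=3, P4=3)
step 4: fire T2:  (P0=0, P1=0, P2=4, P3=3, P4=3) → (P0=0, P1=0, P2=4, P3=3, P4=3)
step 5: fire T2:  (P0=0, P1=0, P2=4, P3=3, P4=3) → (P0=0, P1=0, P2=4, P3=3, P4=3)
step 6: fire T2:  (P0=0, P1=0, P2=4, P3=3, P4=3) → (P0=0, P1=0, P2=4, P3=3, P4=3)
step 7: fire T2:  (P0=0, P1=0, P2=4, P3=3, P4=3) → (P0=0, P1=0, P2=4, P3=3, P4=3)
step 8: fire T2:  (P0=0, P1=0, P2=4, P3=3, P4=3) → (P0=0, P1=0, P2=4, P3=3, P4=3)

(P0=0, P1=0, P2=4, P3=3, P4=3)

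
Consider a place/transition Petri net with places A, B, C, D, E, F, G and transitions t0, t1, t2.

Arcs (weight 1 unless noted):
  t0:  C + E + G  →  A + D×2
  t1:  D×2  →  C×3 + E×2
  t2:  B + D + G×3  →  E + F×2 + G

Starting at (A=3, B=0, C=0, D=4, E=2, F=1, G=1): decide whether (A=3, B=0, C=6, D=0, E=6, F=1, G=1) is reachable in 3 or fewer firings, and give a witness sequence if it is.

YES — reachable via ⟨t1, t1⟩ (2 firings)

step 1: fire t1:  (A=3, B=0, C=0, D=4, E=2, F=1, G=1) → (A=3, B=0, C=3, D=2, E=4, F=1, G=1)
step 2: fire t1:  (A=3, B=0, C=3, D=2, E=4, F=1, G=1) → (A=3, B=0, C=6, D=0, E=6, F=1, G=1)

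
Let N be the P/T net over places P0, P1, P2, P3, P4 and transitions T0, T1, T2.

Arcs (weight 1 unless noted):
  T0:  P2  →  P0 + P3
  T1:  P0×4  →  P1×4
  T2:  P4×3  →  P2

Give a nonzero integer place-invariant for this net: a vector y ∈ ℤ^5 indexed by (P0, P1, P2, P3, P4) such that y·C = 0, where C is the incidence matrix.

Incidence matrix C (rows=places, cols=transitions):
       T0   T1   T2
   P0   1   -4    0
   P1   0    4    0
   P2  -1    0    1
   P3   1    0    0
   P4   0    0   -3

Candidate y = [1, 1, 0, -1, 0]; check y·C column-wise:
  col T0: 1·1 + 1·0 + 0·-1 + -1·1 = 0
  col T1: 1·-4 + 1·4 + -1·0 = 0
  col T2: 1·0 + 1·0 + 0·1 + -1·0 + 0·-3 = 0

y = (P0:1, P1:1, P2:0, P3:-1, P4:0)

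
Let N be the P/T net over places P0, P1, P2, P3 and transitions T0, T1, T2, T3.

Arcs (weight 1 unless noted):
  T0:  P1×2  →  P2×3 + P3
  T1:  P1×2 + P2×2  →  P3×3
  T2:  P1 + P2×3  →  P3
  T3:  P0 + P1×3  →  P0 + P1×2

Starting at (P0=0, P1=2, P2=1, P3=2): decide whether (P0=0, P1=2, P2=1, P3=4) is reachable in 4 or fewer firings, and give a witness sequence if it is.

NO — not reachable within 4 firings

depth 0: 1 marking
depth 1: 2 markings reached so far
depth 2: 2 markings reached so far
(frontier empty at depth 2; search complete)
target is not among the 2 markings reachable within 4 steps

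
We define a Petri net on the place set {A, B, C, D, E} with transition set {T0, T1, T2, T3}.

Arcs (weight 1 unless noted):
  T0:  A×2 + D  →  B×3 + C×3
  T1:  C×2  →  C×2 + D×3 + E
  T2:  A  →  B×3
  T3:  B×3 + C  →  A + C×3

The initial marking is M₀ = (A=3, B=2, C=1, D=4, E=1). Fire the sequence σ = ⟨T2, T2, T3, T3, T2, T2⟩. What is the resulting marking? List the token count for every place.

step 1: fire T2:  (A=3, B=2, C=1, D=4, E=1) → (A=2, B=5, C=1, D=4, E=1)
step 2: fire T2:  (A=2, B=5, C=1, D=4, E=1) → (A=1, B=8, C=1, D=4, E=1)
step 3: fire T3:  (A=1, B=8, C=1, D=4, E=1) → (A=2, B=5, C=3, D=4, E=1)
step 4: fire T3:  (A=2, B=5, C=3, D=4, E=1) → (A=3, B=2, C=5, D=4, E=1)
step 5: fire T2:  (A=3, B=2, C=5, D=4, E=1) → (A=2, B=5, C=5, D=4, E=1)
step 6: fire T2:  (A=2, B=5, C=5, D=4, E=1) → (A=1, B=8, C=5, D=4, E=1)

(A=1, B=8, C=5, D=4, E=1)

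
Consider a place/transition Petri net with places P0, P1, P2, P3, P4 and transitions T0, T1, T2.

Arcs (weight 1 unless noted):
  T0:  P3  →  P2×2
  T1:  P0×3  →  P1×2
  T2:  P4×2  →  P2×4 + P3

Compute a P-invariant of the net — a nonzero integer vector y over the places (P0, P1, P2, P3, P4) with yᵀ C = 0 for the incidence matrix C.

Incidence matrix C (rows=places, cols=transitions):
       T0   T1   T2
   P0   0   -3    0
   P1   0    2    0
   P2   2    0    4
   P3  -1    0    1
   P4   0    0   -2

Candidate y = [2, 3, 0, 0, 0]; check y·C column-wise:
  col T0: 2·0 + 3·0 + 0·2 + 0·-1 = 0
  col T1: 2·-3 + 3·2 = 0
  col T2: 2·0 + 3·0 + 0·4 + 0·1 + 0·-2 = 0

y = (P0:2, P1:3, P2:0, P3:0, P4:0)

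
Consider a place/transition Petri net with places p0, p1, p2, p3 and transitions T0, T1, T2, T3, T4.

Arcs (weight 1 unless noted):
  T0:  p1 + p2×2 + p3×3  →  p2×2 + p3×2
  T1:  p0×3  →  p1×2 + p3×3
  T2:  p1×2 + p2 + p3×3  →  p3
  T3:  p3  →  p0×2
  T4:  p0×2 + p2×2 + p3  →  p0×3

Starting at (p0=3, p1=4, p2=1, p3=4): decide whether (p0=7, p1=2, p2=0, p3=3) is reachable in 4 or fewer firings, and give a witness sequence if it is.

NO — not reachable within 4 firings

depth 0: 1 marking
depth 1: 4 markings reached so far
depth 2: 8 markings reached so far
depth 3: 12 markings reached so far
depth 4: 16 markings reached so far
target is not among the 16 markings reachable within 4 steps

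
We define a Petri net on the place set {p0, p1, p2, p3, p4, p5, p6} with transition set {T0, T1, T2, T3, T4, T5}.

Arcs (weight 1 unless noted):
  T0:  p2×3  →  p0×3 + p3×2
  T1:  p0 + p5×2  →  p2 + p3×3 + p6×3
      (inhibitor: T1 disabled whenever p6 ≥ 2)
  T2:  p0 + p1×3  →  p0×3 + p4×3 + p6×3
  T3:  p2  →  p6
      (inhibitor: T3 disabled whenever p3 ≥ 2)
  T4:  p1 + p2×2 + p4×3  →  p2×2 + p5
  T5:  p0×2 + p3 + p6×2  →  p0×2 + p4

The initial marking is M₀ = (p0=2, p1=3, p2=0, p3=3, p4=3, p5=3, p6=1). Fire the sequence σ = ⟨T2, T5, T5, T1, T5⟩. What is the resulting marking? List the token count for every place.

(p0=3, p1=0, p2=1, p3=3, p4=9, p5=1, p6=1)

step 1: fire T2:  (p0=2, p1=3, p2=0, p3=3, p4=3, p5=3, p6=1) → (p0=4, p1=0, p2=0, p3=3, p4=6, p5=3, p6=4)
step 2: fire T5:  (p0=4, p1=0, p2=0, p3=3, p4=6, p5=3, p6=4) → (p0=4, p1=0, p2=0, p3=2, p4=7, p5=3, p6=2)
step 3: fire T5:  (p0=4, p1=0, p2=0, p3=2, p4=7, p5=3, p6=2) → (p0=4, p1=0, p2=0, p3=1, p4=8, p5=3, p6=0)
step 4: fire T1:  (p0=4, p1=0, p2=0, p3=1, p4=8, p5=3, p6=0) → (p0=3, p1=0, p2=1, p3=4, p4=8, p5=1, p6=3)
step 5: fire T5:  (p0=3, p1=0, p2=1, p3=4, p4=8, p5=1, p6=3) → (p0=3, p1=0, p2=1, p3=3, p4=9, p5=1, p6=1)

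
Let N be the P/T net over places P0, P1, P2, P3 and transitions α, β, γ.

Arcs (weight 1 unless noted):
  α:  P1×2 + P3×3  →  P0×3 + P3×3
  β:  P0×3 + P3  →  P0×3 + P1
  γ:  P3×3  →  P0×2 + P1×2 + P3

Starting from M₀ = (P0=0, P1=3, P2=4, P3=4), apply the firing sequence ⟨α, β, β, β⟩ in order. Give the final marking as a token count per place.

step 1: fire α:  (P0=0, P1=3, P2=4, P3=4) → (P0=3, P1=1, P2=4, P3=4)
step 2: fire β:  (P0=3, P1=1, P2=4, P3=4) → (P0=3, P1=2, P2=4, P3=3)
step 3: fire β:  (P0=3, P1=2, P2=4, P3=3) → (P0=3, P1=3, P2=4, P3=2)
step 4: fire β:  (P0=3, P1=3, P2=4, P3=2) → (P0=3, P1=4, P2=4, P3=1)

(P0=3, P1=4, P2=4, P3=1)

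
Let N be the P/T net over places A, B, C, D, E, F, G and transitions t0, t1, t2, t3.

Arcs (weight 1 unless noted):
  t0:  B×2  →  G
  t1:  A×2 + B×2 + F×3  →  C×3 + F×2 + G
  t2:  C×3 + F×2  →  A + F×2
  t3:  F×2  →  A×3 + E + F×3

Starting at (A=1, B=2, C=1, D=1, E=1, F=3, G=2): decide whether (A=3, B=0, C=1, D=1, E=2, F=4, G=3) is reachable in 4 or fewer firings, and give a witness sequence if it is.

depth 0: 1 marking
depth 1: 3 markings reached so far
depth 2: 6 markings reached so far
depth 3: 10 markings reached so far
depth 4: 14 markings reached so far
target is not among the 14 markings reachable within 4 steps

NO — not reachable within 4 firings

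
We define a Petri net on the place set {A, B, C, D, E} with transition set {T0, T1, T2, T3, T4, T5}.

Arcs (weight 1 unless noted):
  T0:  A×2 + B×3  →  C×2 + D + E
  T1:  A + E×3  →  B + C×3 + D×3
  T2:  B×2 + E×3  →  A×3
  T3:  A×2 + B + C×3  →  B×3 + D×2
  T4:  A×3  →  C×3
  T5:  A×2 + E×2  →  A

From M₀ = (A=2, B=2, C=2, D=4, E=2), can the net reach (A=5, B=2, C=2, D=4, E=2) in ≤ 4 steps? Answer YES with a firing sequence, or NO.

NO — not reachable within 4 firings

depth 0: 1 marking
depth 1: 2 markings reached so far
depth 2: 2 markings reached so far
(frontier empty at depth 2; search complete)
target is not among the 2 markings reachable within 4 steps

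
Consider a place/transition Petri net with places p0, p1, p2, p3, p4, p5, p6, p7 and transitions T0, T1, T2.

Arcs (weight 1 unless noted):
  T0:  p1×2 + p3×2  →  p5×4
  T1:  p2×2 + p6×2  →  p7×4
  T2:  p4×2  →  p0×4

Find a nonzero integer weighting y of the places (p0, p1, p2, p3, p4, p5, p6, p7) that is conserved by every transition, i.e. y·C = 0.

y = (p0:0, p1:1, p2:0, p3:-1, p4:0, p5:0, p6:0, p7:0)

Incidence matrix C (rows=places, cols=transitions):
       T0   T1   T2
   p0   0    0    4
   p1  -2    0    0
   p2   0   -2    0
   p3  -2    0    0
   p4   0    0   -2
   p5   4    0    0
   p6   0   -2    0
   p7   0    4    0

Candidate y = [0, 1, 0, -1, 0, 0, 0, 0]; check y·C column-wise:
  col T0: 1·-2 + -1·-2 + 0·4 = 0
  col T1: 1·0 + 0·-2 + -1·0 + 0·-2 + 0·4 = 0
  col T2: 0·4 + 1·0 + -1·0 + 0·-2 = 0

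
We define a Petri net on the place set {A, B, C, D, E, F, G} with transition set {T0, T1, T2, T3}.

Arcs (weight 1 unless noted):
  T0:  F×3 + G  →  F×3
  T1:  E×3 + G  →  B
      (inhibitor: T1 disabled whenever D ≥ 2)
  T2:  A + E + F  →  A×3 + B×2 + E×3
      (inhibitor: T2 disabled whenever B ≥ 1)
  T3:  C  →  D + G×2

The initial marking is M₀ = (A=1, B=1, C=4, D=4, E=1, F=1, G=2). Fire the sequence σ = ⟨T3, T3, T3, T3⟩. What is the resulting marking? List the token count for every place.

step 1: fire T3:  (A=1, B=1, C=4, D=4, E=1, F=1, G=2) → (A=1, B=1, C=3, D=5, E=1, F=1, G=4)
step 2: fire T3:  (A=1, B=1, C=3, D=5, E=1, F=1, G=4) → (A=1, B=1, C=2, D=6, E=1, F=1, G=6)
step 3: fire T3:  (A=1, B=1, C=2, D=6, E=1, F=1, G=6) → (A=1, B=1, C=1, D=7, E=1, F=1, G=8)
step 4: fire T3:  (A=1, B=1, C=1, D=7, E=1, F=1, G=8) → (A=1, B=1, C=0, D=8, E=1, F=1, G=10)

(A=1, B=1, C=0, D=8, E=1, F=1, G=10)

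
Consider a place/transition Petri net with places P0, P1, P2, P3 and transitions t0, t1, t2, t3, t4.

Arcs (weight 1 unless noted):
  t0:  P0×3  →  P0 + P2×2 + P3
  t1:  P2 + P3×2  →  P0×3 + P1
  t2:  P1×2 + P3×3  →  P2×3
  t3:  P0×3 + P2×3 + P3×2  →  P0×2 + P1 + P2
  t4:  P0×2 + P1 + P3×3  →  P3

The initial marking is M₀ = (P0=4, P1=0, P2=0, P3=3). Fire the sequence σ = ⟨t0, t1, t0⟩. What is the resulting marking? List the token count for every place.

step 1: fire t0:  (P0=4, P1=0, P2=0, P3=3) → (P0=2, P1=0, P2=2, P3=4)
step 2: fire t1:  (P0=2, P1=0, P2=2, P3=4) → (P0=5, P1=1, P2=1, P3=2)
step 3: fire t0:  (P0=5, P1=1, P2=1, P3=2) → (P0=3, P1=1, P2=3, P3=3)

(P0=3, P1=1, P2=3, P3=3)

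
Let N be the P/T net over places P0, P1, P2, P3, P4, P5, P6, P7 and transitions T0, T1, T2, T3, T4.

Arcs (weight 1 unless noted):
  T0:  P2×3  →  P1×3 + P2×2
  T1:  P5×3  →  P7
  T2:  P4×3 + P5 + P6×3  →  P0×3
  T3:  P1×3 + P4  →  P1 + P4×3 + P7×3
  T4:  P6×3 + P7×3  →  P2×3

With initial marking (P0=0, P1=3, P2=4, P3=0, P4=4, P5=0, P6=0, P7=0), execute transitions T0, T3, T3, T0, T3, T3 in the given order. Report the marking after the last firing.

(P0=0, P1=1, P2=2, P3=0, P4=12, P5=0, P6=0, P7=12)

step 1: fire T0:  (P0=0, P1=3, P2=4, P3=0, P4=4, P5=0, P6=0, P7=0) → (P0=0, P1=6, P2=3, P3=0, P4=4, P5=0, P6=0, P7=0)
step 2: fire T3:  (P0=0, P1=6, P2=3, P3=0, P4=4, P5=0, P6=0, P7=0) → (P0=0, P1=4, P2=3, P3=0, P4=6, P5=0, P6=0, P7=3)
step 3: fire T3:  (P0=0, P1=4, P2=3, P3=0, P4=6, P5=0, P6=0, P7=3) → (P0=0, P1=2, P2=3, P3=0, P4=8, P5=0, P6=0, P7=6)
step 4: fire T0:  (P0=0, P1=2, P2=3, P3=0, P4=8, P5=0, P6=0, P7=6) → (P0=0, P1=5, P2=2, P3=0, P4=8, P5=0, P6=0, P7=6)
step 5: fire T3:  (P0=0, P1=5, P2=2, P3=0, P4=8, P5=0, P6=0, P7=6) → (P0=0, P1=3, P2=2, P3=0, P4=10, P5=0, P6=0, P7=9)
step 6: fire T3:  (P0=0, P1=3, P2=2, P3=0, P4=10, P5=0, P6=0, P7=9) → (P0=0, P1=1, P2=2, P3=0, P4=12, P5=0, P6=0, P7=12)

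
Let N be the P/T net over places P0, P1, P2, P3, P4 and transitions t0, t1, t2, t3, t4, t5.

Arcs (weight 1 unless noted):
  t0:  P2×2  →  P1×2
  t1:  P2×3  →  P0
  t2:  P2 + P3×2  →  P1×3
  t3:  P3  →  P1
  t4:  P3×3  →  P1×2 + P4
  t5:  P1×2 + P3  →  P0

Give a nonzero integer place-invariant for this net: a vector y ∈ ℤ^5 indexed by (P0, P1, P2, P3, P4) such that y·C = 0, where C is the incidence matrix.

Incidence matrix C (rows=places, cols=transitions):
       t0   t1   t2   t3   t4   t5
   P0   0    1    0    0    0    1
   P1   2    0    3    1    2   -2
   P2  -2   -3   -1    0    0    0
   P3   0    0   -2   -1   -3   -1
   P4   0    0    0    0    1    0

Candidate y = [3, 1, 1, 1, 1]; check y·C column-wise:
  col t0: 3·0 + 1·2 + 1·-2 + 1·0 + 1·0 = 0
  col t1: 3·1 + 1·0 + 1·-3 + 1·0 + 1·0 = 0
  col t2: 3·0 + 1·3 + 1·-1 + 1·-2 + 1·0 = 0
  col t3: 3·0 + 1·1 + 1·0 + 1·-1 + 1·0 = 0
  col t4: 3·0 + 1·2 + 1·0 + 1·-3 + 1·1 = 0
  col t5: 3·1 + 1·-2 + 1·0 + 1·-1 + 1·0 = 0

y = (P0:3, P1:1, P2:1, P3:1, P4:1)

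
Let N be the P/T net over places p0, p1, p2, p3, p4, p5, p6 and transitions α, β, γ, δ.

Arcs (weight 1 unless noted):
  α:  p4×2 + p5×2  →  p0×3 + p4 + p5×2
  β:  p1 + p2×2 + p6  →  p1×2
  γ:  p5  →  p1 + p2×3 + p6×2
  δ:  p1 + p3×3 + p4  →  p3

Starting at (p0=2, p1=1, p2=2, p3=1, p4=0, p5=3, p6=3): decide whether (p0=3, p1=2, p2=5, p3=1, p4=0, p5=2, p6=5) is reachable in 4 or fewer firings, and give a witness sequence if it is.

NO — not reachable within 4 firings

depth 0: 1 marking
depth 1: 3 markings reached so far
depth 2: 5 markings reached so far
depth 3: 8 markings reached so far
depth 4: 10 markings reached so far
target is not among the 10 markings reachable within 4 steps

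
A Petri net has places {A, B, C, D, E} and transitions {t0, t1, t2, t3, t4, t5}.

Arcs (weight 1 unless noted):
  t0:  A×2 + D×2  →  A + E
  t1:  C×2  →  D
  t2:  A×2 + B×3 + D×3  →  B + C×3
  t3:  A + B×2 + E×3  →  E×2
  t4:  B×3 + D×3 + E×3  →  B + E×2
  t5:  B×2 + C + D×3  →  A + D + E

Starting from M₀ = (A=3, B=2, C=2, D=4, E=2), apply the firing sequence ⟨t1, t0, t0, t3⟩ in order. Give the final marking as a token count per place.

step 1: fire t1:  (A=3, B=2, C=2, D=4, E=2) → (A=3, B=2, C=0, D=5, E=2)
step 2: fire t0:  (A=3, B=2, C=0, D=5, E=2) → (A=2, B=2, C=0, D=3, E=3)
step 3: fire t0:  (A=2, B=2, C=0, D=3, E=3) → (A=1, B=2, C=0, D=1, E=4)
step 4: fire t3:  (A=1, B=2, C=0, D=1, E=4) → (A=0, B=0, C=0, D=1, E=3)

(A=0, B=0, C=0, D=1, E=3)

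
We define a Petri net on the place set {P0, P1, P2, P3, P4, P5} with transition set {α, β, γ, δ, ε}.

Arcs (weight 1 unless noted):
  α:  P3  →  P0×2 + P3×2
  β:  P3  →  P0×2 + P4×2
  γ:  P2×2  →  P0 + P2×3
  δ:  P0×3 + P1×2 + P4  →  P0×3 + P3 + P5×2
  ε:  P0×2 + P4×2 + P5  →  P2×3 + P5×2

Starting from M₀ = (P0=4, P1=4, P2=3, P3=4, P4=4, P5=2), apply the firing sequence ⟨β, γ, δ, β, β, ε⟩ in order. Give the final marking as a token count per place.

(P0=9, P1=2, P2=7, P3=2, P4=7, P5=5)

step 1: fire β:  (P0=4, P1=4, P2=3, P3=4, P4=4, P5=2) → (P0=6, P1=4, P2=3, P3=3, P4=6, P5=2)
step 2: fire γ:  (P0=6, P1=4, P2=3, P3=3, P4=6, P5=2) → (P0=7, P1=4, P2=4, P3=3, P4=6, P5=2)
step 3: fire δ:  (P0=7, P1=4, P2=4, P3=3, P4=6, P5=2) → (P0=7, P1=2, P2=4, P3=4, P4=5, P5=4)
step 4: fire β:  (P0=7, P1=2, P2=4, P3=4, P4=5, P5=4) → (P0=9, P1=2, P2=4, P3=3, P4=7, P5=4)
step 5: fire β:  (P0=9, P1=2, P2=4, P3=3, P4=7, P5=4) → (P0=11, P1=2, P2=4, P3=2, P4=9, P5=4)
step 6: fire ε:  (P0=11, P1=2, P2=4, P3=2, P4=9, P5=4) → (P0=9, P1=2, P2=7, P3=2, P4=7, P5=5)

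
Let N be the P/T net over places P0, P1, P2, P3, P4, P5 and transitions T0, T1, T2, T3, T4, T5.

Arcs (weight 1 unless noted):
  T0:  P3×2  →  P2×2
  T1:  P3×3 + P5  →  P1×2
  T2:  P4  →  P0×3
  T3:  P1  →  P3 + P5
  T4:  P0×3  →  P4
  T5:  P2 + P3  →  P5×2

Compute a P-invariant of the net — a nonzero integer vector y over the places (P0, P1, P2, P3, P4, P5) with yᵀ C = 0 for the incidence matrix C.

Incidence matrix C (rows=places, cols=transitions):
       T0   T1   T2   T3   T4   T5
   P0   0    0    3    0   -3    0
   P1   0    2    0   -1    0    0
   P2   2    0    0    0    0   -1
   P3  -2   -3    0    1    0   -1
   P4   0    0   -1    0    1    0
   P5   0   -1    0    1    0    2

Candidate y = [1, 0, 0, 0, 3, 0]; check y·C column-wise:
  col T0: 1·0 + 0·2 + 0·-2 + 3·0 = 0
  col T1: 1·0 + 0·2 + 0·-3 + 3·0 + 0·-1 = 0
  col T2: 1·3 + 3·-1 = 0
  col T3: 1·0 + 0·-1 + 0·1 + 3·0 + 0·1 = 0
  col T4: 1·-3 + 3·1 = 0
  col T5: 1·0 + 0·-1 + 0·-1 + 3·0 + 0·2 = 0

y = (P0:1, P1:0, P2:0, P3:0, P4:3, P5:0)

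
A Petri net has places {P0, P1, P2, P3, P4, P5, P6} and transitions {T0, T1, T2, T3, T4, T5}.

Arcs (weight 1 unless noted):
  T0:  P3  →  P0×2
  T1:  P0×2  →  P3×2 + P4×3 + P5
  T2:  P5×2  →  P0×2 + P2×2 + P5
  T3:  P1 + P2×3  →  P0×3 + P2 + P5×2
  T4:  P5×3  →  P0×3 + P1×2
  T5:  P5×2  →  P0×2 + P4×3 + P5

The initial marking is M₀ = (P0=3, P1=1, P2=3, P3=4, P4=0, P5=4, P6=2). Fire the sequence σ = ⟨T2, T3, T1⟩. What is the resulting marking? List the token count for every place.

step 1: fire T2:  (P0=3, P1=1, P2=3, P3=4, P4=0, P5=4, P6=2) → (P0=5, P1=1, P2=5, P3=4, P4=0, P5=3, P6=2)
step 2: fire T3:  (P0=5, P1=1, P2=5, P3=4, P4=0, P5=3, P6=2) → (P0=8, P1=0, P2=3, P3=4, P4=0, P5=5, P6=2)
step 3: fire T1:  (P0=8, P1=0, P2=3, P3=4, P4=0, P5=5, P6=2) → (P0=6, P1=0, P2=3, P3=6, P4=3, P5=6, P6=2)

(P0=6, P1=0, P2=3, P3=6, P4=3, P5=6, P6=2)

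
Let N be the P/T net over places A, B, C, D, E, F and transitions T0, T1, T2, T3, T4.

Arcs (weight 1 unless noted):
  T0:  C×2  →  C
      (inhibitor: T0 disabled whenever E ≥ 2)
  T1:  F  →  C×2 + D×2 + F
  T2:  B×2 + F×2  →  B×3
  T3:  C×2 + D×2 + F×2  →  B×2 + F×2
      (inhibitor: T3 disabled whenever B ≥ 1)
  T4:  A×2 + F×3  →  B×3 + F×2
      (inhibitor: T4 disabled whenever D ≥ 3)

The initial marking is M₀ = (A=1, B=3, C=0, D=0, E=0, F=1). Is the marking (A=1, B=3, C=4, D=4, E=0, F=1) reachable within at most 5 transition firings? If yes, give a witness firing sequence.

step 1: fire T1:  (A=1, B=3, C=0, D=0, E=0, F=1) → (A=1, B=3, C=2, D=2, E=0, F=1)
step 2: fire T1:  (A=1, B=3, C=2, D=2, E=0, F=1) → (A=1, B=3, C=4, D=4, E=0, F=1)

YES — reachable via ⟨T1, T1⟩ (2 firings)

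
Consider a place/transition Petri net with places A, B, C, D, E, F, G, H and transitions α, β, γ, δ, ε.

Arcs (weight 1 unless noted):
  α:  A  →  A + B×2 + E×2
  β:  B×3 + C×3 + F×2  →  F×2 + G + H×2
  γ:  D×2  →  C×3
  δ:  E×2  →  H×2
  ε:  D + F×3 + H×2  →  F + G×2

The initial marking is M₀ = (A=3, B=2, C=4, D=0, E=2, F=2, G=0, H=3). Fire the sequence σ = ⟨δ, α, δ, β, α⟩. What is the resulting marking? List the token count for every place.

step 1: fire δ:  (A=3, B=2, C=4, D=0, E=2, F=2, G=0, H=3) → (A=3, B=2, C=4, D=0, E=0, F=2, G=0, H=5)
step 2: fire α:  (A=3, B=2, C=4, D=0, E=0, F=2, G=0, H=5) → (A=3, B=4, C=4, D=0, E=2, F=2, G=0, H=5)
step 3: fire δ:  (A=3, B=4, C=4, D=0, E=2, F=2, G=0, H=5) → (A=3, B=4, C=4, D=0, E=0, F=2, G=0, H=7)
step 4: fire β:  (A=3, B=4, C=4, D=0, E=0, F=2, G=0, H=7) → (A=3, B=1, C=1, D=0, E=0, F=2, G=1, H=9)
step 5: fire α:  (A=3, B=1, C=1, D=0, E=0, F=2, G=1, H=9) → (A=3, B=3, C=1, D=0, E=2, F=2, G=1, H=9)

(A=3, B=3, C=1, D=0, E=2, F=2, G=1, H=9)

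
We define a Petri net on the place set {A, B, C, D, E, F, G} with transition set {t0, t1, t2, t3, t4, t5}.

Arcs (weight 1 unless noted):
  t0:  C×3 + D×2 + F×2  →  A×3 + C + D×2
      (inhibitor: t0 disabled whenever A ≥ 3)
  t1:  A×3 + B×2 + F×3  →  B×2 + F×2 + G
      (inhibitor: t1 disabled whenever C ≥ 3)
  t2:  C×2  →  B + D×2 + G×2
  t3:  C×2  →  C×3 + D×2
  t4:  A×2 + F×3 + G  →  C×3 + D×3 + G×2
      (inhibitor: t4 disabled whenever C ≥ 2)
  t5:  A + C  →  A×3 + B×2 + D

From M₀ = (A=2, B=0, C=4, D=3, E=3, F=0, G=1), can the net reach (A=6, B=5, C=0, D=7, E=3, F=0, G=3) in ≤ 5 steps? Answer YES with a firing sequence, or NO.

step 1: fire t2:  (A=2, B=0, C=4, D=3, E=3, F=0, G=1) → (A=2, B=1, C=2, D=5, E=3, F=0, G=3)
step 2: fire t5:  (A=2, B=1, C=2, D=5, E=3, F=0, G=3) → (A=4, B=3, C=1, D=6, E=3, F=0, G=3)
step 3: fire t5:  (A=4, B=3, C=1, D=6, E=3, F=0, G=3) → (A=6, B=5, C=0, D=7, E=3, F=0, G=3)

YES — reachable via ⟨t2, t5, t5⟩ (3 firings)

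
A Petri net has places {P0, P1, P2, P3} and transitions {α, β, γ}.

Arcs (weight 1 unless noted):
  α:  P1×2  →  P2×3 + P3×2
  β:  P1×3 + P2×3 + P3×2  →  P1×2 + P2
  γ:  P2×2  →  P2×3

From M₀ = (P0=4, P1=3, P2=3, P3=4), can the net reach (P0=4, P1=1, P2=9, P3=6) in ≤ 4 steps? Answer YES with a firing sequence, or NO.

YES — reachable via ⟨α, γ, γ, γ⟩ (4 firings)

step 1: fire α:  (P0=4, P1=3, P2=3, P3=4) → (P0=4, P1=1, P2=6, P3=6)
step 2: fire γ:  (P0=4, P1=1, P2=6, P3=6) → (P0=4, P1=1, P2=7, P3=6)
step 3: fire γ:  (P0=4, P1=1, P2=7, P3=6) → (P0=4, P1=1, P2=8, P3=6)
step 4: fire γ:  (P0=4, P1=1, P2=8, P3=6) → (P0=4, P1=1, P2=9, P3=6)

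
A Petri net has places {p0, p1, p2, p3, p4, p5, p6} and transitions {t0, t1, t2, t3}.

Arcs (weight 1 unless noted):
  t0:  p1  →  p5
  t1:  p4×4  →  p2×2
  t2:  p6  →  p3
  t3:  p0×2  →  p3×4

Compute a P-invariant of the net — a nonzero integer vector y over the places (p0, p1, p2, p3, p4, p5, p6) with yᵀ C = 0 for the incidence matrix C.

Incidence matrix C (rows=places, cols=transitions):
       t0   t1   t2   t3
   p0   0    0    0   -2
   p1  -1    0    0    0
   p2   0    2    0    0
   p3   0    0    1    4
   p4   0   -4    0    0
   p5   1    0    0    0
   p6   0    0   -1    0

Candidate y = [0, 0, 2, 0, 1, 0, 0]; check y·C column-wise:
  col t0: 0·-1 + 2·0 + 1·0 + 0·1 = 0
  col t1: 2·2 + 1·-4 = 0
  col t2: 2·0 + 0·1 + 1·0 + 0·-1 = 0
  col t3: 0·-2 + 2·0 + 0·4 + 1·0 = 0

y = (p0:0, p1:0, p2:2, p3:0, p4:1, p5:0, p6:0)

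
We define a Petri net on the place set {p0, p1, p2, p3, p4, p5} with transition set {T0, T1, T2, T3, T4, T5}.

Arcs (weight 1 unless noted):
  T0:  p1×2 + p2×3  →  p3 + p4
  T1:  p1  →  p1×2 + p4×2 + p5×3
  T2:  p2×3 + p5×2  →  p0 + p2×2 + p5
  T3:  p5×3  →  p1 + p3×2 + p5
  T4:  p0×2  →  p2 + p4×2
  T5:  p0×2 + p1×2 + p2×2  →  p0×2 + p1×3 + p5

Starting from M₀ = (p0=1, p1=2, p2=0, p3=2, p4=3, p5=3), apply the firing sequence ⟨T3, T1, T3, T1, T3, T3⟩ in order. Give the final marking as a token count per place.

step 1: fire T3:  (p0=1, p1=2, p2=0, p3=2, p4=3, p5=3) → (p0=1, p1=3, p2=0, p3=4, p4=3, p5=1)
step 2: fire T1:  (p0=1, p1=3, p2=0, p3=4, p4=3, p5=1) → (p0=1, p1=4, p2=0, p3=4, p4=5, p5=4)
step 3: fire T3:  (p0=1, p1=4, p2=0, p3=4, p4=5, p5=4) → (p0=1, p1=5, p2=0, p3=6, p4=5, p5=2)
step 4: fire T1:  (p0=1, p1=5, p2=0, p3=6, p4=5, p5=2) → (p0=1, p1=6, p2=0, p3=6, p4=7, p5=5)
step 5: fire T3:  (p0=1, p1=6, p2=0, p3=6, p4=7, p5=5) → (p0=1, p1=7, p2=0, p3=8, p4=7, p5=3)
step 6: fire T3:  (p0=1, p1=7, p2=0, p3=8, p4=7, p5=3) → (p0=1, p1=8, p2=0, p3=10, p4=7, p5=1)

(p0=1, p1=8, p2=0, p3=10, p4=7, p5=1)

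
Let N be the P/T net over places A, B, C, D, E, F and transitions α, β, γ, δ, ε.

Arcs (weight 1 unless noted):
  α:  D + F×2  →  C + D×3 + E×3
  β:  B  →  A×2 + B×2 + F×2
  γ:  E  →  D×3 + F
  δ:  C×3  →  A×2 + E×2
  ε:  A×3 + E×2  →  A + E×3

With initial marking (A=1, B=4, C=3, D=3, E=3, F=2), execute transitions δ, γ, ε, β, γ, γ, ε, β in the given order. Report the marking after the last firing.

step 1: fire δ:  (A=1, B=4, C=3, D=3, E=3, F=2) → (A=3, B=4, C=0, D=3, E=5, F=2)
step 2: fire γ:  (A=3, B=4, C=0, D=3, E=5, F=2) → (A=3, B=4, C=0, D=6, E=4, F=3)
step 3: fire ε:  (A=3, B=4, C=0, D=6, E=4, F=3) → (A=1, B=4, C=0, D=6, E=5, F=3)
step 4: fire β:  (A=1, B=4, C=0, D=6, E=5, F=3) → (A=3, B=5, C=0, D=6, E=5, F=5)
step 5: fire γ:  (A=3, B=5, C=0, D=6, E=5, F=5) → (A=3, B=5, C=0, D=9, E=4, F=6)
step 6: fire γ:  (A=3, B=5, C=0, D=9, E=4, F=6) → (A=3, B=5, C=0, D=12, E=3, F=7)
step 7: fire ε:  (A=3, B=5, C=0, D=12, E=3, F=7) → (A=1, B=5, C=0, D=12, E=4, F=7)
step 8: fire β:  (A=1, B=5, C=0, D=12, E=4, F=7) → (A=3, B=6, C=0, D=12, E=4, F=9)

(A=3, B=6, C=0, D=12, E=4, F=9)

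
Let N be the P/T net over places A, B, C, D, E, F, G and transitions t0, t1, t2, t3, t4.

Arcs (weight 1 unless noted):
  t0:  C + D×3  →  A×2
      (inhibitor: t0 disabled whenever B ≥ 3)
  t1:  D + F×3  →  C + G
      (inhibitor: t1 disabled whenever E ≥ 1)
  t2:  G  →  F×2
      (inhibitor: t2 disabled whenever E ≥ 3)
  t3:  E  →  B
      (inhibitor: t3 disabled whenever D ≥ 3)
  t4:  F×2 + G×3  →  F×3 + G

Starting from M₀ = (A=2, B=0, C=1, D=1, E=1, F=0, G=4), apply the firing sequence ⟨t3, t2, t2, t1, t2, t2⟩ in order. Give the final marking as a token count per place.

(A=2, B=1, C=2, D=0, E=0, F=5, G=1)

step 1: fire t3:  (A=2, B=0, C=1, D=1, E=1, F=0, G=4) → (A=2, B=1, C=1, D=1, E=0, F=0, G=4)
step 2: fire t2:  (A=2, B=1, C=1, D=1, E=0, F=0, G=4) → (A=2, B=1, C=1, D=1, E=0, F=2, G=3)
step 3: fire t2:  (A=2, B=1, C=1, D=1, E=0, F=2, G=3) → (A=2, B=1, C=1, D=1, E=0, F=4, G=2)
step 4: fire t1:  (A=2, B=1, C=1, D=1, E=0, F=4, G=2) → (A=2, B=1, C=2, D=0, E=0, F=1, G=3)
step 5: fire t2:  (A=2, B=1, C=2, D=0, E=0, F=1, G=3) → (A=2, B=1, C=2, D=0, E=0, F=3, G=2)
step 6: fire t2:  (A=2, B=1, C=2, D=0, E=0, F=3, G=2) → (A=2, B=1, C=2, D=0, E=0, F=5, G=1)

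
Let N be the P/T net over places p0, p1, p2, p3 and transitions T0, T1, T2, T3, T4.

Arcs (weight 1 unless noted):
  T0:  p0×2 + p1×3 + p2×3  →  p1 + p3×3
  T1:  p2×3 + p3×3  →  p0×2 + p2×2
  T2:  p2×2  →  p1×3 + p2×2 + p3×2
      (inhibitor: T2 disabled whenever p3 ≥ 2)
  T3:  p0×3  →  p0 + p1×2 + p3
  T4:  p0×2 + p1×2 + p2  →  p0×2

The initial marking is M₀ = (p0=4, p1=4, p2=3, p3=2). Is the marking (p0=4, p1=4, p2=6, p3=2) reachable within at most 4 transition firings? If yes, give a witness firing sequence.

NO — not reachable within 4 firings

depth 0: 1 marking
depth 1: 4 markings reached so far
depth 2: 8 markings reached so far
depth 3: 12 markings reached so far
depth 4: 17 markings reached so far
target is not among the 17 markings reachable within 4 steps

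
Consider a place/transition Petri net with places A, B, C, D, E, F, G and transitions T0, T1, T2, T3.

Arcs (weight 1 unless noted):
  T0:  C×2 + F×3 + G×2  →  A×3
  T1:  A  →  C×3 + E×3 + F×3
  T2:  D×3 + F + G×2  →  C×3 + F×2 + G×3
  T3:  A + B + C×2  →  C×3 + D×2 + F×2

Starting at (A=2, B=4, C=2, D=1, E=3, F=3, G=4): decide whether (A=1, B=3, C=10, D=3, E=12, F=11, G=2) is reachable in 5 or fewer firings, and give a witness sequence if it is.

step 1: fire T0:  (A=2, B=4, C=2, D=1, E=3, F=3, G=4) → (A=5, B=4, C=0, D=1, E=3, F=0, G=2)
step 2: fire T1:  (A=5, B=4, C=0, D=1, E=3, F=0, G=2) → (A=4, B=4, C=3, D=1, E=6, F=3, G=2)
step 3: fire T1:  (A=4, B=4, C=3, D=1, E=6, F=3, G=2) → (A=3, B=4, C=6, D=1, E=9, F=6, G=2)
step 4: fire T1:  (A=3, B=4, C=6, D=1, E=9, F=6, G=2) → (A=2, B=4, C=9, D=1, E=12, F=9, G=2)
step 5: fire T3:  (A=2, B=4, C=9, D=1, E=12, F=9, G=2) → (A=1, B=3, C=10, D=3, E=12, F=11, G=2)

YES — reachable via ⟨T0, T1, T1, T1, T3⟩ (5 firings)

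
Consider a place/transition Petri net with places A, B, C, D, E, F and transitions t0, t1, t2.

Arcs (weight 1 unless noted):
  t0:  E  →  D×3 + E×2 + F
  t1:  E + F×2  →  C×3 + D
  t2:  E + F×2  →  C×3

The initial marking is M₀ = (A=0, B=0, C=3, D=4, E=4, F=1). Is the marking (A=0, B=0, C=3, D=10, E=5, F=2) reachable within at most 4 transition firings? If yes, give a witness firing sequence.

NO — not reachable within 4 firings

depth 0: 1 marking
depth 1: 2 markings reached so far
depth 2: 5 markings reached so far
depth 3: 8 markings reached so far
depth 4: 11 markings reached so far
target is not among the 11 markings reachable within 4 steps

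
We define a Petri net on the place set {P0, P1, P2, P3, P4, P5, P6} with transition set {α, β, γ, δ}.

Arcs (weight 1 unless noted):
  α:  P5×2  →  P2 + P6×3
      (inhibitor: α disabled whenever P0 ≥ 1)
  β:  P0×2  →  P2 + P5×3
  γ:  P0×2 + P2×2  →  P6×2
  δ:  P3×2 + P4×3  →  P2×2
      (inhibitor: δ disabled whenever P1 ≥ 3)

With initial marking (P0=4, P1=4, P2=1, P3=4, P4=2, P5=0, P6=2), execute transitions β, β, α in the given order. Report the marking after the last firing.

(P0=0, P1=4, P2=4, P3=4, P4=2, P5=4, P6=5)

step 1: fire β:  (P0=4, P1=4, P2=1, P3=4, P4=2, P5=0, P6=2) → (P0=2, P1=4, P2=2, P3=4, P4=2, P5=3, P6=2)
step 2: fire β:  (P0=2, P1=4, P2=2, P3=4, P4=2, P5=3, P6=2) → (P0=0, P1=4, P2=3, P3=4, P4=2, P5=6, P6=2)
step 3: fire α:  (P0=0, P1=4, P2=3, P3=4, P4=2, P5=6, P6=2) → (P0=0, P1=4, P2=4, P3=4, P4=2, P5=4, P6=5)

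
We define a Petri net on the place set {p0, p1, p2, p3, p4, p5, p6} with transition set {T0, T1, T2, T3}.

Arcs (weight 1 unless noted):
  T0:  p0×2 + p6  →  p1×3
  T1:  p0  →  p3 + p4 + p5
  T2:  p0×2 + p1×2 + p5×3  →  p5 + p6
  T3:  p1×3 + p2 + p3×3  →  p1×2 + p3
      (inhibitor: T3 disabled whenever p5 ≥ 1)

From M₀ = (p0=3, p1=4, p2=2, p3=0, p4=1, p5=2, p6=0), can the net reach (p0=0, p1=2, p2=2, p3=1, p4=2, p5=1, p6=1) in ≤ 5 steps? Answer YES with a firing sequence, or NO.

step 1: fire T1:  (p0=3, p1=4, p2=2, p3=0, p4=1, p5=2, p6=0) → (p0=2, p1=4, p2=2, p3=1, p4=2, p5=3, p6=0)
step 2: fire T2:  (p0=2, p1=4, p2=2, p3=1, p4=2, p5=3, p6=0) → (p0=0, p1=2, p2=2, p3=1, p4=2, p5=1, p6=1)

YES — reachable via ⟨T1, T2⟩ (2 firings)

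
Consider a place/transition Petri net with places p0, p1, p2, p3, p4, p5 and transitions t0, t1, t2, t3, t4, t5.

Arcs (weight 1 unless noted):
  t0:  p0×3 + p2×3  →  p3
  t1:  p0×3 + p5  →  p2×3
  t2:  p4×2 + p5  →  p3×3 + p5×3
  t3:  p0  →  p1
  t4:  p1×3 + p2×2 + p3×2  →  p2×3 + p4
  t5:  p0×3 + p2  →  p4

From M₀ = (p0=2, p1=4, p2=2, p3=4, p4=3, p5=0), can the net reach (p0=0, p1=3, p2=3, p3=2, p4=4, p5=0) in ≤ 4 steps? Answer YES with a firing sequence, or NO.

YES — reachable via ⟨t3, t3, t4⟩ (3 firings)

step 1: fire t3:  (p0=2, p1=4, p2=2, p3=4, p4=3, p5=0) → (p0=1, p1=5, p2=2, p3=4, p4=3, p5=0)
step 2: fire t3:  (p0=1, p1=5, p2=2, p3=4, p4=3, p5=0) → (p0=0, p1=6, p2=2, p3=4, p4=3, p5=0)
step 3: fire t4:  (p0=0, p1=6, p2=2, p3=4, p4=3, p5=0) → (p0=0, p1=3, p2=3, p3=2, p4=4, p5=0)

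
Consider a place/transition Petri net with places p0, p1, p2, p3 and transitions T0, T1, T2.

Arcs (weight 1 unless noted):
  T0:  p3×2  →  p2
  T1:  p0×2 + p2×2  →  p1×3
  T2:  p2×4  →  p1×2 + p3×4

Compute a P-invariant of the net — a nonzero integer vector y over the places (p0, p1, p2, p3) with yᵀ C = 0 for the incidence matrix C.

y = (p0:1, p1:2, p2:2, p3:1)

Incidence matrix C (rows=places, cols=transitions):
       T0   T1   T2
   p0   0   -2    0
   p1   0    3    2
   p2   1   -2   -4
   p3  -2    0    4

Candidate y = [1, 2, 2, 1]; check y·C column-wise:
  col T0: 1·0 + 2·0 + 2·1 + 1·-2 = 0
  col T1: 1·-2 + 2·3 + 2·-2 + 1·0 = 0
  col T2: 1·0 + 2·2 + 2·-4 + 1·4 = 0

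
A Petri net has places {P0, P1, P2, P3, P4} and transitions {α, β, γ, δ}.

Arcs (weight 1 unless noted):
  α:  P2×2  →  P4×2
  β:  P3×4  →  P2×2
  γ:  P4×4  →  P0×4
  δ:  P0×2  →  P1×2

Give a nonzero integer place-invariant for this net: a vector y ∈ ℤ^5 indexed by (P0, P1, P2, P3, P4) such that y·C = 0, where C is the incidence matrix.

Incidence matrix C (rows=places, cols=transitions):
        α    β    γ    δ
   P0   0    0    4   -2
   P1   0    0    0    2
   P2  -2    2    0    0
   P3   0   -4    0    0
   P4   2    0   -4    0

Candidate y = [2, 2, 2, 1, 2]; check y·C column-wise:
  col α: 2·0 + 2·0 + 2·-2 + 1·0 + 2·2 = 0
  col β: 2·0 + 2·0 + 2·2 + 1·-4 + 2·0 = 0
  col γ: 2·4 + 2·0 + 2·0 + 1·0 + 2·-4 = 0
  col δ: 2·-2 + 2·2 + 2·0 + 1·0 + 2·0 = 0

y = (P0:2, P1:2, P2:2, P3:1, P4:2)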